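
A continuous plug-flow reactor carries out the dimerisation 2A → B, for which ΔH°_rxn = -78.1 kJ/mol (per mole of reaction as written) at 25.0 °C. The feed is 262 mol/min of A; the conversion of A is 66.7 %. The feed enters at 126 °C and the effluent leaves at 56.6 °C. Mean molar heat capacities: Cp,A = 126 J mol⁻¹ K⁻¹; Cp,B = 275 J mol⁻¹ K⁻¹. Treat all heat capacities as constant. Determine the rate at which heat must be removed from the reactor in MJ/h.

Q_out = 543 MJ/h

Extent of reaction ξ = 0.667 × 262 / 2 = 87.377 mol/min
Reaction term: ξ·ΔH°_rxn = 87.377 × -78.1 = -6824.1 kJ/min
Sensible, feed 126→25 °C: -3334.2 kJ/min
Outlet flows (mol/min): A 87.246, B 87.377
Sensible, products 25→56.6 °C: 1106.7 kJ/min
Q = ΔH = -9051.7 kJ/min = -150.86 kW
Heat removed = 543.1 MJ/h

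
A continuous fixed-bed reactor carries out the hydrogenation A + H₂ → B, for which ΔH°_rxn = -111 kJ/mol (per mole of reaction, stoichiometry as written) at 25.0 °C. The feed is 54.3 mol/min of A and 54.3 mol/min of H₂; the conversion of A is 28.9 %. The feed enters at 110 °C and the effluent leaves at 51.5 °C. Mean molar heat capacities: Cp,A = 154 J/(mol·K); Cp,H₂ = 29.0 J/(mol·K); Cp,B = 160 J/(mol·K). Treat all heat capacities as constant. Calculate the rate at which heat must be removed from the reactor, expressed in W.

Q_out = 38900 W

Extent of reaction ξ = 0.289 × 54.3 = 15.693 mol/min
Reaction term: ξ·ΔH°_rxn = 15.693 × -111 = -1741.9 kJ/min
Sensible, feed 110→25 °C: -844.64 kJ/min
Outlet flows (mol/min): A 38.607, H₂ 38.607, B 15.693
Sensible, products 25→51.5 °C: 253.76 kJ/min
Q = ΔH = -2332.8 kJ/min = -38.879 kW
Heat removed = 38879 W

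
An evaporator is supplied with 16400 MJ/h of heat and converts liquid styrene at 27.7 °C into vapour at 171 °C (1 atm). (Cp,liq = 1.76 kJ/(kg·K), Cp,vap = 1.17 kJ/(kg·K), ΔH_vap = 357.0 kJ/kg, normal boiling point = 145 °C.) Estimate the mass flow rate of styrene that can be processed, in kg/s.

Δh = 1.76×(145−27.7) + 357.0 + 1.17×(171−145) = 593.87 kJ/kg
Q = 16400 MJ/h = 4555.6 kJ/s = 4555.6 kJ/s
ṁ = Q/Δh = 4555.6 / 593.87 = 7.671 kg/s

ṁ = 7.67 kg/s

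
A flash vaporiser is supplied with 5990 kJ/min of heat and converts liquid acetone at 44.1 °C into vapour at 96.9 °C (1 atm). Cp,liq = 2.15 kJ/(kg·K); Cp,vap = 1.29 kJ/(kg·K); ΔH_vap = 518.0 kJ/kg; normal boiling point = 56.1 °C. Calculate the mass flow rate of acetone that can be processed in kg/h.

Δh = 2.15×(56.1−44.1) + 518.0 + 1.29×(96.9−56.1) = 596.43 kJ/kg
Q = 5990 kJ/min = 99.833 kJ/s = 359400 kJ/h
ṁ = Q/Δh = 359400 / 596.43 = 602.58 kg/h

ṁ = 603 kg/h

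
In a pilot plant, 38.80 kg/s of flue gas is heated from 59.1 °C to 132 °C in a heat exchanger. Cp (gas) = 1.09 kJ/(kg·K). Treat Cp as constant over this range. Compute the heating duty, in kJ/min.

Q = 185000 kJ/min

Q = ṁ·Cp·ΔT = 38.80 × 1.09 × (132 − 59.1) = 3083.1 kJ/s
Heating duty = 184990 kJ/min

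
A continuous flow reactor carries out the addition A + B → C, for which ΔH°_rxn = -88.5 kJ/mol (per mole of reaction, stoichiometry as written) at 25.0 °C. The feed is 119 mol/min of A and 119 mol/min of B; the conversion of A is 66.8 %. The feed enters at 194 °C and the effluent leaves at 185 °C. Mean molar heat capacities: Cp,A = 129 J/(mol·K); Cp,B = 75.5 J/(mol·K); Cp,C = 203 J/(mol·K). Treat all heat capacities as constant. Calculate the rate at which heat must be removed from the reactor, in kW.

Extent of reaction ξ = 0.668 × 119 = 79.492 mol/min
Reaction term: ξ·ΔH°_rxn = 79.492 × -88.5 = -7035 kJ/min
Sensible, feed 194→25 °C: -4112.7 kJ/min
Outlet flows (mol/min): A 39.508, B 39.508, C 79.492
Sensible, products 25→185 °C: 3874.6 kJ/min
Q = ΔH = -7273.1 kJ/min = -121.22 kW
Heat removed = 121.22 kW

Q_out = 121 kW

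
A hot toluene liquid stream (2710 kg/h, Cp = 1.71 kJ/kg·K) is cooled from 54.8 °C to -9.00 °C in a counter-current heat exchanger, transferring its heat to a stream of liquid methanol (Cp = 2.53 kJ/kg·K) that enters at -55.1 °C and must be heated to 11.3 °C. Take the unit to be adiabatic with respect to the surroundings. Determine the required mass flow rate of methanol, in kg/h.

Heat released by hot stream: Q = 2710 × 1.71 × (54.8 − -9.00) = 295660 kJ/h
Energy balance on cold side (adiabatic exchanger): Q = ṁ_c·Cp_c·(T_c,out − T_c,in)
ṁ_c = 295660 / [2.53 × (11.3 − -55.1)] = 1759.9 kg/h

ṁ_c = 1760 kg/h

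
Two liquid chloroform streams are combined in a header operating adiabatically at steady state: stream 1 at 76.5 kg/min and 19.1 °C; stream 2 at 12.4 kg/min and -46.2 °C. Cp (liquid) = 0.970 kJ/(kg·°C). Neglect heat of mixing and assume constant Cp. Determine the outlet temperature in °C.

No heat crosses the boundary, so H_out = H_in.
T_out = Σ ṁᵢCp,ᵢTᵢ / Σ ṁᵢCp,ᵢ
      = 861.62 / 86.233 = 9.9918 °C

T_out = 9.99 °C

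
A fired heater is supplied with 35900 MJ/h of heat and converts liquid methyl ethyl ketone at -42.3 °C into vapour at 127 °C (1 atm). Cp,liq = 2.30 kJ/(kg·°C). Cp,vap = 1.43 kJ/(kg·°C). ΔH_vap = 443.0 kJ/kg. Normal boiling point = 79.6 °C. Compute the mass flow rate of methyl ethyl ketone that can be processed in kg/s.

Δh = 2.30×(79.6−-42.3) + 443.0 + 1.43×(127−79.6) = 791.15 kJ/kg
Q = 35900 MJ/h = 9972.2 kJ/s = 9972.2 kJ/s
ṁ = Q/Δh = 9972.2 / 791.15 = 12.605 kg/s

ṁ = 12.6 kg/s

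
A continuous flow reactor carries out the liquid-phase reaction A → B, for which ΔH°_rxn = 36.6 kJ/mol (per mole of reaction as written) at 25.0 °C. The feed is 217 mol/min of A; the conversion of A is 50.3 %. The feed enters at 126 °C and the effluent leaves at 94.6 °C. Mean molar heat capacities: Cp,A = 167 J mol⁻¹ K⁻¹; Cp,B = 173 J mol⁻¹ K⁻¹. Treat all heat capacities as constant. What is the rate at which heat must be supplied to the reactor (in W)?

Q_in = 48400 W

Extent of reaction ξ = 0.503 × 217 = 109.15 mol/min
Reaction term: ξ·ΔH°_rxn = 109.15 × 36.6 = 3994.9 kJ/min
Sensible, feed 126→25 °C: -3660.1 kJ/min
Outlet flows (mol/min): A 107.85, B 109.15
Sensible, products 25→94.6 °C: 2567.8 kJ/min
Q = ΔH = 2902.6 kJ/min = 48.377 kW
Heat supplied = 48377 W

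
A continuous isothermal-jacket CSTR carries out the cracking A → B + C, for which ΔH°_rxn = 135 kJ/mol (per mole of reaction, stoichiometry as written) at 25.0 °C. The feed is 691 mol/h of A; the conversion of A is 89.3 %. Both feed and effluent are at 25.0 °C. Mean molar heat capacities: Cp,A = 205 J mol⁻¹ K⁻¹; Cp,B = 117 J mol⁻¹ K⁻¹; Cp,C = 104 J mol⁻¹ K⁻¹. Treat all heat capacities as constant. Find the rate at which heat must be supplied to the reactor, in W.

Q_in = 23100 W

Extent of reaction ξ = 0.893 × 691 = 617.06 mol/h
Reaction term: ξ·ΔH°_rxn = 617.06 × 135 = 83304 kJ/h
Q = ΔH = 83304 kJ/h = 23.14 kW
Heat supplied = 23140 W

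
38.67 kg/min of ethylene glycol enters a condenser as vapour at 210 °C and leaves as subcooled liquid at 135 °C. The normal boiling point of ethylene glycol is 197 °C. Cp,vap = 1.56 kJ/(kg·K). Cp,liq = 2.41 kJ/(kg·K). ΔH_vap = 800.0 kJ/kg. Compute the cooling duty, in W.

vapour 210→197 °C: -20.28 kJ/kg
condensation at 197 °C: -800 kJ/kg
liquid 197→135 °C: -149.42 kJ/kg
Δh = -20.28 + -800 + -149.42 = -969.7 kJ/kg
Q = ṁ·Δh = 38.67 kg/min × -969.7 kJ/kg = -37498 kJ/min
|Q| = 624.97 kW = 624970 W

Q_c = 625000 W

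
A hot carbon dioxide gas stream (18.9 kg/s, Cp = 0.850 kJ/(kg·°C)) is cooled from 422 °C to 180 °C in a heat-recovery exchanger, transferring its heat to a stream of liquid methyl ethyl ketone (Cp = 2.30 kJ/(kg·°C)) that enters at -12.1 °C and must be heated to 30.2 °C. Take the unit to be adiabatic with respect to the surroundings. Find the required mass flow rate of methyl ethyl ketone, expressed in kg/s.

Heat released by hot stream: Q = 18.9 × 0.850 × (422 − 180) = 3887.7 kJ/s
Energy balance on cold side (adiabatic exchanger): Q = ṁ_c·Cp_c·(T_c,out − T_c,in)
ṁ_c = 3887.7 / [2.30 × (30.2 − -12.1)] = 39.96 kg/s

ṁ_c = 40.0 kg/s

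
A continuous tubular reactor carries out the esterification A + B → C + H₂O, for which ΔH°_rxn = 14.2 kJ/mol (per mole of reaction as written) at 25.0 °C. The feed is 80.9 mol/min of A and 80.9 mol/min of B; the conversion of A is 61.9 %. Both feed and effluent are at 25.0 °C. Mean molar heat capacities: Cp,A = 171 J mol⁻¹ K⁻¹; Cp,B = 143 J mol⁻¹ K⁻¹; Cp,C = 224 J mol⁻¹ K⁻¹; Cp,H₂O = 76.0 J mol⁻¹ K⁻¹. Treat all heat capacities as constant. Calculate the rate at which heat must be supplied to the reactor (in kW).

Extent of reaction ξ = 0.619 × 80.9 = 50.077 mol/min
Reaction term: ξ·ΔH°_rxn = 50.077 × 14.2 = 711.09 kJ/min
Q = ΔH = 711.09 kJ/min = 11.852 kW
Heat supplied = 11.852 kW

Q_in = 11.9 kW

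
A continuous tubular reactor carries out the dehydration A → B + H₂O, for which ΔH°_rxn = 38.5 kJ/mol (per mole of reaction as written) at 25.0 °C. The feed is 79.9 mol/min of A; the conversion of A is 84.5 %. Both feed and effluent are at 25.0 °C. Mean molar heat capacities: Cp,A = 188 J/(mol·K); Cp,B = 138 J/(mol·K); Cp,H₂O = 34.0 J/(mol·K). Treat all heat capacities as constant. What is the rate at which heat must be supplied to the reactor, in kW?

Extent of reaction ξ = 0.845 × 79.9 = 67.516 mol/min
Reaction term: ξ·ΔH°_rxn = 67.516 × 38.5 = 2599.3 kJ/min
Q = ΔH = 2599.3 kJ/min = 43.322 kW
Heat supplied = 43.322 kW

Q_in = 43.3 kW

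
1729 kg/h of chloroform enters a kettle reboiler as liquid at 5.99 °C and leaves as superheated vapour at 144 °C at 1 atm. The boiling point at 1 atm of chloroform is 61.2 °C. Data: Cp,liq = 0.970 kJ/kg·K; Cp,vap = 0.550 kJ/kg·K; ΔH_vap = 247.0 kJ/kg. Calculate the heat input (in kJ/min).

liquid 5.99→61.2 °C: 53.554 kJ/kg
vaporisation at 61.2 °C: 247 kJ/kg
vapour 61.2→144 °C: 45.54 kJ/kg
Δh = 53.554 + 247 + 45.54 = 346.09 kJ/kg
Q = ṁ·Δh = 1729 kg/h × 346.09 kJ/kg = 598400 kJ/h
|Q| = 166.22 kW = 9973.3 kJ/min

Q = 9970 kJ/min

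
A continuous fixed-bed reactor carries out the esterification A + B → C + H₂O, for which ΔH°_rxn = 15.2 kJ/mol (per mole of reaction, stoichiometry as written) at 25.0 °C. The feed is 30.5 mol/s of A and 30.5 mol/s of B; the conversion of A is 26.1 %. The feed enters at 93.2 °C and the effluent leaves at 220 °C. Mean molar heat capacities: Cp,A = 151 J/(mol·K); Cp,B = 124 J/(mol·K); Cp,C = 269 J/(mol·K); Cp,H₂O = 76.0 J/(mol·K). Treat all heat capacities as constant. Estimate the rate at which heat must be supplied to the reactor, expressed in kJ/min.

Extent of reaction ξ = 0.261 × 30.5 = 7.9605 mol/s
Reaction term: ξ·ΔH°_rxn = 7.9605 × 15.2 = 121 kJ/s
Sensible, feed 93.2→25 °C: -572.03 kJ/s
Outlet flows (mol/s): A 22.54, B 22.54, C 7.9605, H₂O 7.9605
Sensible, products 25→220 °C: 1744.2 kJ/s
Q = ΔH = 1293.2 kJ/s = 1293.2 kW
Heat supplied = 77592 kJ/min

Q_in = 77600 kJ/min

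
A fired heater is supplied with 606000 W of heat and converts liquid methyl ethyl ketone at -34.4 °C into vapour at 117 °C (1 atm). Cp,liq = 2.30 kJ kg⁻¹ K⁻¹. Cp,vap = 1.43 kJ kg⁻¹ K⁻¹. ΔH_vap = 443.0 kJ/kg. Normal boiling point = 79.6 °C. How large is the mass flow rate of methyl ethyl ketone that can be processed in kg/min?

ṁ = 47.9 kg/min

Δh = 2.30×(79.6−-34.4) + 443.0 + 1.43×(117−79.6) = 758.68 kJ/kg
Q = 606000 W = 606 kJ/s = 36360 kJ/min
ṁ = Q/Δh = 36360 / 758.68 = 47.925 kg/min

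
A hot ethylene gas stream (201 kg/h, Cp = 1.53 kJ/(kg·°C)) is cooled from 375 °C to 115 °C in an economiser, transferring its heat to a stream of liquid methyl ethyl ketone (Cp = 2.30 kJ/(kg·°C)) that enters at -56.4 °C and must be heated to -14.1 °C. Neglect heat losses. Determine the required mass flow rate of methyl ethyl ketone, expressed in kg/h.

Heat released by hot stream: Q = 201 × 1.53 × (375 − 115) = 79958 kJ/h
Energy balance on cold side (adiabatic exchanger): Q = ṁ_c·Cp_c·(T_c,out − T_c,in)
ṁ_c = 79958 / [2.30 × (-14.1 − -56.4)] = 821.85 kg/h

ṁ_c = 822 kg/h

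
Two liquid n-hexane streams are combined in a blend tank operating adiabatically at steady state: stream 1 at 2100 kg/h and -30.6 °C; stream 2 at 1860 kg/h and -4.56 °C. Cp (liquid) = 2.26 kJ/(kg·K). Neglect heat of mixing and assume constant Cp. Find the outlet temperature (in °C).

No heat crosses the boundary, so H_out = H_in.
T_out = Σ ṁᵢCp,ᵢTᵢ / Σ ṁᵢCp,ᵢ
      = -164400 / 8949.6 = -18.369 °C

T_out = -18.4 °C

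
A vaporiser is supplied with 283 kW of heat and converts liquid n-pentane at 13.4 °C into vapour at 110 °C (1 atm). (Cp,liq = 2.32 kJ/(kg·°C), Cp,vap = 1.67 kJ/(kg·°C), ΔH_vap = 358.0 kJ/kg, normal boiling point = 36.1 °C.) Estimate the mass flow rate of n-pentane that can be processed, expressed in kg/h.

ṁ = 1910 kg/h

Δh = 2.32×(36.1−13.4) + 358.0 + 1.67×(110−36.1) = 534.08 kJ/kg
Q = 283 kW = 283 kJ/s = 1.0188e+06 kJ/h
ṁ = Q/Δh = 1.0188e+06 / 534.08 = 1907.6 kg/h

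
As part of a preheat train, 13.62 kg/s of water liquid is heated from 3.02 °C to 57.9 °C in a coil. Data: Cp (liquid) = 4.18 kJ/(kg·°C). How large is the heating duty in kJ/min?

Q = ṁ·Cp·ΔT = 13.62 × 4.18 × (57.9 − 3.02) = 3124.4 kJ/s
Heating duty = 187460 kJ/min

Q = 187000 kJ/min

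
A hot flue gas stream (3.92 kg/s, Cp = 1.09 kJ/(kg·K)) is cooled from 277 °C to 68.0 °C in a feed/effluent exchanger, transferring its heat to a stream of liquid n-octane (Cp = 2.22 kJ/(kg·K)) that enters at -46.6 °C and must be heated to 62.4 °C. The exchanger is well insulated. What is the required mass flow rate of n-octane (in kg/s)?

ṁ_c = 3.69 kg/s

Heat released by hot stream: Q = 3.92 × 1.09 × (277 − 68.0) = 893.02 kJ/s
Energy balance on cold side (adiabatic exchanger): Q = ṁ_c·Cp_c·(T_c,out − T_c,in)
ṁ_c = 893.02 / [2.22 × (62.4 − -46.6)] = 3.6905 kg/s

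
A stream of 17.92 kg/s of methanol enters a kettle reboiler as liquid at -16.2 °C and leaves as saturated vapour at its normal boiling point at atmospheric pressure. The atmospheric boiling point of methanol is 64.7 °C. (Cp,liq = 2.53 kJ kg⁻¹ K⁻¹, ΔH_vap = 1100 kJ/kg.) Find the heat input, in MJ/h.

Q = 84200 MJ/h

liquid -16.2→64.7 °C: 204.68 kJ/kg
vaporisation at 64.7 °C: 1100 kJ/kg
Δh = 204.68 + 1100 = 1304.7 kJ/kg
Q = ṁ·Δh = 17.92 kg/s × 1304.7 kJ/kg = 23380 kJ/s
|Q| = 23380 kW = 84167 MJ/h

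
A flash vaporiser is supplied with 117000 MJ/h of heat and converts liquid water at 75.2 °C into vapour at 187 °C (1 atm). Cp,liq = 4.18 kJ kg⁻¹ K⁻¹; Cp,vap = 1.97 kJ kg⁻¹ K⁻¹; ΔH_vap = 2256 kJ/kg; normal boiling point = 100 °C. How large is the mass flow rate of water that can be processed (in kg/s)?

ṁ = 12.8 kg/s

Δh = 4.18×(100−75.2) + 2256 + 1.97×(187−100) = 2531.1 kJ/kg
Q = 117000 MJ/h = 32500 kJ/s = 32500 kJ/s
ṁ = Q/Δh = 32500 / 2531.1 = 12.841 kg/s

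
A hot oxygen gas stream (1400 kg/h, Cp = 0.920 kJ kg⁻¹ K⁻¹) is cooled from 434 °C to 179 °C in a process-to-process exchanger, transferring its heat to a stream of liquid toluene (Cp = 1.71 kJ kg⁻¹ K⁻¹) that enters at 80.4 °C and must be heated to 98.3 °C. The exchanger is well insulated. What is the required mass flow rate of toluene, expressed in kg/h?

ṁ_c = 10700 kg/h

Heat released by hot stream: Q = 1400 × 0.920 × (434 − 179) = 328440 kJ/h
Energy balance on cold side (adiabatic exchanger): Q = ṁ_c·Cp_c·(T_c,out − T_c,in)
ṁ_c = 328440 / [1.71 × (98.3 − 80.4)] = 10730 kg/h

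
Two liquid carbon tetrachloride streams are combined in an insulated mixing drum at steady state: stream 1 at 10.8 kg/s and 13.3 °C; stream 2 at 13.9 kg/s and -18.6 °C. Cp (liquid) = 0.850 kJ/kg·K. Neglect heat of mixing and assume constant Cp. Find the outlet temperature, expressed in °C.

Adiabatic, steady state ⇒ Σ ṁᵢCp,ᵢ(T_out − Tᵢ) = 0
T_out = Σ ṁᵢCp,ᵢTᵢ / Σ ṁᵢCp,ᵢ
      = -97.665 / 20.995 = -4.6518 °C

T_out = -4.65 °C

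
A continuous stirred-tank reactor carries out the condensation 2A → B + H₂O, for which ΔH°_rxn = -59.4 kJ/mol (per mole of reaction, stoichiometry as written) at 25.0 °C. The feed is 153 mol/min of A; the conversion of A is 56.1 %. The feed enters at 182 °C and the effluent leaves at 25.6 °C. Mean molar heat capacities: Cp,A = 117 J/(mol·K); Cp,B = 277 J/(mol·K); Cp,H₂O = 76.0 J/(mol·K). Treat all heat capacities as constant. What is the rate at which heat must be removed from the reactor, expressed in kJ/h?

Extent of reaction ξ = 0.561 × 153 / 2 = 42.917 mol/min
Reaction term: ξ·ΔH°_rxn = 42.917 × -59.4 = -2549.2 kJ/min
Sensible, feed 182→25 °C: -2810.5 kJ/min
Outlet flows (mol/min): A 67.167, B 42.917, H₂O 42.917
Sensible, products 25→25.6 °C: 13.805 kJ/min
Q = ΔH = -5345.9 kJ/min = -89.098 kW
Heat removed = 320750 kJ/h

Q_out = 321000 kJ/h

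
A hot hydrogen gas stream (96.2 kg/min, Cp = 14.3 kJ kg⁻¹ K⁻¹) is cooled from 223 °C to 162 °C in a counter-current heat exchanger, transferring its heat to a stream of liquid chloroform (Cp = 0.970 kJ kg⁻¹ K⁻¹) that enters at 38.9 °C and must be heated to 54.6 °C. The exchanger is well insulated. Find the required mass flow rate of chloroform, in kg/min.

ṁ_c = 5510 kg/min

Heat released by hot stream: Q = 96.2 × 14.3 × (223 − 162) = 83915 kJ/min
Energy balance on cold side (adiabatic exchanger): Q = ṁ_c·Cp_c·(T_c,out − T_c,in)
ṁ_c = 83915 / [0.970 × (54.6 − 38.9)] = 5510.2 kg/min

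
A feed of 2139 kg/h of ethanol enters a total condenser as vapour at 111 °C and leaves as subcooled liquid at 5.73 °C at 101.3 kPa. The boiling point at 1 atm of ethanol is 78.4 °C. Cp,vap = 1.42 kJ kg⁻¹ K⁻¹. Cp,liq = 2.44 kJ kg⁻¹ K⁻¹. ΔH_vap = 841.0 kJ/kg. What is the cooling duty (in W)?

vapour 111→78.4 °C: -46.292 kJ/kg
condensation at 78.4 °C: -841 kJ/kg
liquid 78.4→5.73 °C: -177.31 kJ/kg
Δh = -46.292 + -841 + -177.31 = -1064.6 kJ/kg
Q = ṁ·Δh = 2139 kg/h × -1064.6 kJ/kg = -2.2772e+06 kJ/h
|Q| = 632.55 kW = 632550 W

Q_c = 633000 W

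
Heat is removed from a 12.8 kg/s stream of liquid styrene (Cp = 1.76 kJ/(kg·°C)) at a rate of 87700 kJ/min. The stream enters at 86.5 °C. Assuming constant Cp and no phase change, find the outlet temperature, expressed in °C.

T_out = 21.6 °C

Q = 87700 kJ/min = 1461.7 kJ/s
ΔT = Q/(ṁ·Cp) = 1461.7/(12.8×1.76) = 64.882 K
T_out = 86.5 − 64.882 = 21.618 °C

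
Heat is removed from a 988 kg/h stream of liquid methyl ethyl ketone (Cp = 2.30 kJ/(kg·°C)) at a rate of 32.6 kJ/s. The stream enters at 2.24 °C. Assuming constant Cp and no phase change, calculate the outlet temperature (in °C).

Q = 32.6 kJ/s = 117360 kJ/h
ΔT = Q/(ṁ·Cp) = 117360/(988×2.30) = 51.646 K
T_out = 2.24 − 51.646 = -49.406 °C

T_out = -49.4 °C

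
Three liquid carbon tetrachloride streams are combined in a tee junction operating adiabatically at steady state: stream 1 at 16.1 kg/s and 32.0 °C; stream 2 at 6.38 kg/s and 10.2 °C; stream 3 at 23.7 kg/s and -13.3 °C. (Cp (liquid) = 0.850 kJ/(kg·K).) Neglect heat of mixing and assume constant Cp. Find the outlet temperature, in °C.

T_out = 5.74 °C

Adiabatic, steady state ⇒ Σ ṁᵢCp,ᵢ(T_out − Tᵢ) = 0
Σ ṁᵢCp,ᵢTᵢ = 16.1×0.850×32.0 + 6.38×0.850×10.2 + 23.7×0.850×-13.3 = 225.31
Σ ṁᵢCp,ᵢ = 16.1×0.850 + 6.38×0.850 + 23.7×0.850 = 39.253
T_out = 225.31 / 39.253 = 5.7398 °C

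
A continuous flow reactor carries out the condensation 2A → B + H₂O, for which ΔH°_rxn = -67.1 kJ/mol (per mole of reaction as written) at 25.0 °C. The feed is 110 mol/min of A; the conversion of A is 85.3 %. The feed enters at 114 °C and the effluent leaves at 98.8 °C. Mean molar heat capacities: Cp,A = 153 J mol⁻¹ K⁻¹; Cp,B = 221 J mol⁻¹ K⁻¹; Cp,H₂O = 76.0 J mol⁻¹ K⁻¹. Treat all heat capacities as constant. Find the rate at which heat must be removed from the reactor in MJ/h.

Q_out = 206 MJ/h

Extent of reaction ξ = 0.853 × 110 / 2 = 46.915 mol/min
Reaction term: ξ·ΔH°_rxn = 46.915 × -67.1 = -3148 kJ/min
Sensible, feed 114→25 °C: -1497.9 kJ/min
Outlet flows (mol/min): A 16.17, B 46.915, H₂O 46.915
Sensible, products 25→98.8 °C: 1210.9 kJ/min
Q = ΔH = -3435 kJ/min = -57.25 kW
Heat removed = 206.1 MJ/h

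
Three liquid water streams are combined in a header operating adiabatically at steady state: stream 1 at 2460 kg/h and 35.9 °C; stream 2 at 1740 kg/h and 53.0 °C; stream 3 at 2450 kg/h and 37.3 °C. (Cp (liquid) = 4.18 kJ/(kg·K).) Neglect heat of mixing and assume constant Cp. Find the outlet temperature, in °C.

Energy balance with Q = 0: Σ ṁᵢCp,ᵢ(T_out − Tᵢ) = 0
Σ ṁᵢCp,ᵢTᵢ = 2460×4.18×35.9 + 1740×4.18×53.0 + 2450×4.18×37.3 = 1.1366e+06
Σ ṁᵢCp,ᵢ = 2460×4.18 + 1740×4.18 + 2450×4.18 = 27797
T_out = 1.1366e+06 / 27797 = 40.89 °C

T_out = 40.9 °C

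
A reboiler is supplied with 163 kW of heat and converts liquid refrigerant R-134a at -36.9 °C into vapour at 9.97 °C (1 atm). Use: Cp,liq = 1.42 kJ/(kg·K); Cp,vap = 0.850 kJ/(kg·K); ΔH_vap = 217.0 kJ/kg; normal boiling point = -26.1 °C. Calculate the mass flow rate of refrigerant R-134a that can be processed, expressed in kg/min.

Δh = 1.42×(-26.1−-36.9) + 217.0 + 0.850×(9.97−-26.1) = 263 kJ/kg
Q = 163 kW = 163 kJ/s = 9780 kJ/min
ṁ = Q/Δh = 9780 / 263 = 37.187 kg/min

ṁ = 37.2 kg/min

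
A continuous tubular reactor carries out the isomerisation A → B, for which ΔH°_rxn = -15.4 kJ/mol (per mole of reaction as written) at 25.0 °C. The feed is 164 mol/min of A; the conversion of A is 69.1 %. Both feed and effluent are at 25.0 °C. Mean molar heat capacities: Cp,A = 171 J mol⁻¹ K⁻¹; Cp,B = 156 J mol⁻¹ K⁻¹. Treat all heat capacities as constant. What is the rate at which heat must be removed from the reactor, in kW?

Extent of reaction ξ = 0.691 × 164 = 113.32 mol/min
Reaction term: ξ·ΔH°_rxn = 113.32 × -15.4 = -1745.2 kJ/min
Q = ΔH = -1745.2 kJ/min = -29.086 kW
Heat removed = 29.086 kW

Q_out = 29.1 kW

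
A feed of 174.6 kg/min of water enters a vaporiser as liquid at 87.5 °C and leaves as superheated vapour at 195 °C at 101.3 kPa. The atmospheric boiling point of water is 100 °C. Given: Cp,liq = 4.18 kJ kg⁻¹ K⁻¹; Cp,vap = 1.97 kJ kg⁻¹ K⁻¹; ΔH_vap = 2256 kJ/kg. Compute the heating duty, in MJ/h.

Q = 26100 MJ/h

liquid 87.5→100 °C: 52.25 kJ/kg
vaporisation at 100 °C: 2256 kJ/kg
vapour 100→195 °C: 187.15 kJ/kg
Δh = 52.25 + 2256 + 187.15 = 2495.4 kJ/kg
Q = ṁ·Δh = 174.6 kg/min × 2495.4 kJ/kg = 435700 kJ/min
|Q| = 7261.6 kW = 26142 MJ/h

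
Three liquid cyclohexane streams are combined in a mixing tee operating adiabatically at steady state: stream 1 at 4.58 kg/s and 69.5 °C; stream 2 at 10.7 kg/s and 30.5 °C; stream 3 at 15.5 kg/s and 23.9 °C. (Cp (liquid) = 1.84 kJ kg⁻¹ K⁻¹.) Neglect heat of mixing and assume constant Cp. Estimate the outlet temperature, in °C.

Energy balance with Q = 0: Σ ṁᵢCp,ᵢ(T_out − Tᵢ) = 0
T_out = Σ ṁᵢCp,ᵢTᵢ / Σ ṁᵢCp,ᵢ
      = 1867.8 / 56.635 = 32.98 °C

T_out = 33.0 °C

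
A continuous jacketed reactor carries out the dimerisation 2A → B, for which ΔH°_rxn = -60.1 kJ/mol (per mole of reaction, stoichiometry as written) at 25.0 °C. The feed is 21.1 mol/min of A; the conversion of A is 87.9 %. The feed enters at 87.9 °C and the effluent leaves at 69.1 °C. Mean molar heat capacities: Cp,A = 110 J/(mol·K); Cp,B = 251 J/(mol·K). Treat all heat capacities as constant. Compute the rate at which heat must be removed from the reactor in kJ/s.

Extent of reaction ξ = 0.879 × 21.1 / 2 = 9.2735 mol/min
Reaction term: ξ·ΔH°_rxn = 9.2735 × -60.1 = -557.33 kJ/min
Sensible, feed 87.9→25 °C: -145.99 kJ/min
Outlet flows (mol/min): A 2.5531, B 9.2735
Sensible, products 25→69.1 °C: 115.03 kJ/min
Q = ΔH = -588.29 kJ/min = -9.8049 kW
Heat removed = 9.8049 kJ/s

Q_out = 9.80 kJ/s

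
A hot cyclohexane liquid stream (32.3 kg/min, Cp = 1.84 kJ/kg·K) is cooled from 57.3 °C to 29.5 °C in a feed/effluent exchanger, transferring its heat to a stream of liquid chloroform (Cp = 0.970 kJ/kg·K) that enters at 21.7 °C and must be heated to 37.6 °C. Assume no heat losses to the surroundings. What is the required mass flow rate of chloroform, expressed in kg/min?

Heat released by hot stream: Q = 32.3 × 1.84 × (57.3 − 29.5) = 1652.2 kJ/min
Energy balance on cold side (adiabatic exchanger): Q = ṁ_c·Cp_c·(T_c,out − T_c,in)
ṁ_c = 1652.2 / [0.970 × (37.6 − 21.7)] = 107.13 kg/min

ṁ_c = 107 kg/min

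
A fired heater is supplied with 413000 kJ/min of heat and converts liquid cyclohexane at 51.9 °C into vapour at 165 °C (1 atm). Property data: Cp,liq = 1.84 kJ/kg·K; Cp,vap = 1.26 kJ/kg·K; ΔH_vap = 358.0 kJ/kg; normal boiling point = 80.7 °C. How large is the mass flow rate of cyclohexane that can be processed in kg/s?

ṁ = 13.3 kg/s

Δh = 1.84×(80.7−51.9) + 358.0 + 1.26×(165−80.7) = 517.21 kJ/kg
Q = 413000 kJ/min = 6883.3 kJ/s = 6883.3 kJ/s
ṁ = Q/Δh = 6883.3 / 517.21 = 13.309 kg/s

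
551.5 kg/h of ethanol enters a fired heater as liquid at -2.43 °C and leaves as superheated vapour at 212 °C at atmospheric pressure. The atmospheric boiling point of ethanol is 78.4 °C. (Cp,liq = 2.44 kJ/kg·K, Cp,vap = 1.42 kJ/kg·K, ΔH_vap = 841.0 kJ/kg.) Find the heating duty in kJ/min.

Q = 11300 kJ/min

liquid -2.43→78.4 °C: 197.23 kJ/kg
vaporisation at 78.4 °C: 841 kJ/kg
vapour 78.4→212 °C: 189.71 kJ/kg
Δh = 197.23 + 841 + 189.71 = 1227.9 kJ/kg
Q = ṁ·Δh = 551.5 kg/h × 1227.9 kJ/kg = 677210 kJ/h
|Q| = 188.11 kW = 11287 kJ/min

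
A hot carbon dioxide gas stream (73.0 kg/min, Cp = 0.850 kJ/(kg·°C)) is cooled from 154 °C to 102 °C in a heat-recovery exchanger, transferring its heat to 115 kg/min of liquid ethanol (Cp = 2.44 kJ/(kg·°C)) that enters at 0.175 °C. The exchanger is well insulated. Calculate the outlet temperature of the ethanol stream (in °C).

T_c,out = 11.7 °C

Heat released by hot stream: Q = 73.0 × 0.850 × (154 − 102) = 3226.6 kJ/min
Energy balance on cold side (adiabatic exchanger): Q = ṁ_c·Cp_c·(T_c,out − T_c,in)
T_c,out = 0.175 + 3226.6/(115 × 2.44) = 11.674 °C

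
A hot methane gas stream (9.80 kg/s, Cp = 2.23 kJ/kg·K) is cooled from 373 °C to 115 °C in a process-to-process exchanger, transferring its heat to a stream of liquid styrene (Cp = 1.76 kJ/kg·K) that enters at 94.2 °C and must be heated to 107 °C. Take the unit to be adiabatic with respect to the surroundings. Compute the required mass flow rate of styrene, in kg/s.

ṁ_c = 250 kg/s

Heat released by hot stream: Q = 9.80 × 2.23 × (373 − 115) = 5638.3 kJ/s
Energy balance on cold side (adiabatic exchanger): Q = ṁ_c·Cp_c·(T_c,out − T_c,in)
ṁ_c = 5638.3 / [1.76 × (107 − 94.2)] = 250.28 kg/s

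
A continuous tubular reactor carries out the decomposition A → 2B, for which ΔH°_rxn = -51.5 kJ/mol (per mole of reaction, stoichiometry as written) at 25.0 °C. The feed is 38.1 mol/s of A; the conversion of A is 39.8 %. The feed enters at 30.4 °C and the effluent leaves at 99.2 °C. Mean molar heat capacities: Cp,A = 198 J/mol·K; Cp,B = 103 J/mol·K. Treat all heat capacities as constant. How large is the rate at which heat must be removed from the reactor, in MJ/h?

Q_out = 911 MJ/h

Extent of reaction ξ = 0.398 × 38.1 = 15.164 mol/s
Reaction term: ξ·ΔH°_rxn = 15.164 × -51.5 = -780.94 kJ/s
Sensible, feed 30.4→25 °C: -40.737 kJ/s
Outlet flows (mol/s): A 22.936, B 30.328
Sensible, products 25→99.2 °C: 568.75 kJ/s
Q = ΔH = -252.92 kJ/s = -252.92 kW
Heat removed = 910.52 MJ/h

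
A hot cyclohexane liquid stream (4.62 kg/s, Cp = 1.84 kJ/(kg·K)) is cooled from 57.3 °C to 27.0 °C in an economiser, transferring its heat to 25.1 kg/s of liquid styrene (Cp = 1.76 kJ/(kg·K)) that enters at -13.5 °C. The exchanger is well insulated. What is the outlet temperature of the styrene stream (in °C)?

Heat released by hot stream: Q = 4.62 × 1.84 × (57.3 − 27.0) = 257.57 kJ/s
Energy balance on cold side (adiabatic exchanger): Q = ṁ_c·Cp_c·(T_c,out − T_c,in)
T_c,out = -13.5 + 257.57/(25.1 × 1.76) = -7.6694 °C

T_c,out = -7.67 °C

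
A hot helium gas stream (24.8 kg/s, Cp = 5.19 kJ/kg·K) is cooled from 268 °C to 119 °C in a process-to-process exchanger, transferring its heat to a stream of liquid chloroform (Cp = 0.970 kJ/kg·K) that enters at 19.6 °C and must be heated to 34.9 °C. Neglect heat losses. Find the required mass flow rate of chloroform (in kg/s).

Heat released by hot stream: Q = 24.8 × 5.19 × (268 − 119) = 19178 kJ/s
Energy balance on cold side (adiabatic exchanger): Q = ṁ_c·Cp_c·(T_c,out − T_c,in)
ṁ_c = 19178 / [0.970 × (34.9 − 19.6)] = 1292.2 kg/s

ṁ_c = 1290 kg/s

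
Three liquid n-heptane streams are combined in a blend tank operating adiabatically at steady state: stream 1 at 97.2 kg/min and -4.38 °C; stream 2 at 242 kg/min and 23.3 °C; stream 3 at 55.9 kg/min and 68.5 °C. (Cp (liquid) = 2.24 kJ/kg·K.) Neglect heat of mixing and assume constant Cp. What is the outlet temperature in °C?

No heat crosses the boundary, so H_out = H_in.
T_out = Σ ṁᵢCp,ᵢTᵢ / Σ ṁᵢCp,ᵢ
      = 20254 / 885.02 = 22.885 °C

T_out = 22.9 °C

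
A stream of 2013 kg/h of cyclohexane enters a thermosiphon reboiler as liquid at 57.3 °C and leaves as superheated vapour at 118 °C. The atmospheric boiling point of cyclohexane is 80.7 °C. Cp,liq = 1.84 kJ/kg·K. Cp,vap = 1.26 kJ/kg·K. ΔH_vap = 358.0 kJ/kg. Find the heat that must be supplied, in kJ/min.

Q = 15000 kJ/min

liquid 57.3→80.7 °C: 43.056 kJ/kg
vaporisation at 80.7 °C: 358 kJ/kg
vapour 80.7→118 °C: 46.998 kJ/kg
Δh = 43.056 + 358 + 46.998 = 448.05 kJ/kg
Q = ṁ·Δh = 2013 kg/h × 448.05 kJ/kg = 901930 kJ/h
|Q| = 250.54 kW = 15032 kJ/min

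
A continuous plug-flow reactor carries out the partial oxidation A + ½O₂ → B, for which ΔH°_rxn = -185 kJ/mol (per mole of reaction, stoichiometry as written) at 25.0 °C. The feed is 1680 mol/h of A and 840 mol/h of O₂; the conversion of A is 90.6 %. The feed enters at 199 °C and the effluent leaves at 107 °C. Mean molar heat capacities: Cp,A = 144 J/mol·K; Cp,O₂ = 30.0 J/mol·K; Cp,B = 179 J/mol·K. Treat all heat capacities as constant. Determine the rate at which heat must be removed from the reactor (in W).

Extent of reaction ξ = 0.906 × 1680 = 1522.1 mol/h
Reaction term: ξ·ΔH°_rxn = 1522.1 × -185 = -281580 kJ/h
Sensible, feed 199→25 °C: -46479 kJ/h
Outlet flows (mol/h): A 157.92, O₂ 78.96, B 1522.1
Sensible, products 25→107 °C: 24400 kJ/h
Q = ΔH = -303660 kJ/h = -84.351 kW
Heat removed = 84351 W

Q_out = 84400 W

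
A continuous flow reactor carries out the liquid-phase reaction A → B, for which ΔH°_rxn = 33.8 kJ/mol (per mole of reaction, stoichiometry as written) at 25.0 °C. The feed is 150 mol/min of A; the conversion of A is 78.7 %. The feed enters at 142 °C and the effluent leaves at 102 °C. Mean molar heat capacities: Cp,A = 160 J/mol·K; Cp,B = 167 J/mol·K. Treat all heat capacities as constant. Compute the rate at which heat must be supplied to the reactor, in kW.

Q_in = 51.6 kW

Extent of reaction ξ = 0.787 × 150 = 118.05 mol/min
Reaction term: ξ·ΔH°_rxn = 118.05 × 33.8 = 3990.1 kJ/min
Sensible, feed 142→25 °C: -2808 kJ/min
Outlet flows (mol/min): A 31.95, B 118.05
Sensible, products 25→102 °C: 1911.6 kJ/min
Q = ΔH = 3093.7 kJ/min = 51.562 kW
Heat supplied = 51.562 kW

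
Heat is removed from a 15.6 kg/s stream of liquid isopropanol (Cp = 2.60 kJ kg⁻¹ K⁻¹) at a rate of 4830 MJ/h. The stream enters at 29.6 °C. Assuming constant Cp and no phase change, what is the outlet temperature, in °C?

T_out = -3.48 °C

Q = 4830 MJ/h = 1341.7 kJ/s
ΔT = Q/(ṁ·Cp) = 1341.7/(15.6×2.60) = 33.079 K
T_out = 29.6 − 33.079 = -3.4786 °C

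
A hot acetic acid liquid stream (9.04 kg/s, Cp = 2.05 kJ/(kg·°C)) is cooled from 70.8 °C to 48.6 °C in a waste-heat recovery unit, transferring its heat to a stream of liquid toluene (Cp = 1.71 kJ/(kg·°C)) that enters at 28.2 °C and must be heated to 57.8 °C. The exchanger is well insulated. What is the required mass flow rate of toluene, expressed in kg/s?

ṁ_c = 8.13 kg/s

Heat released by hot stream: Q = 9.04 × 2.05 × (70.8 − 48.6) = 411.41 kJ/s
Energy balance on cold side (adiabatic exchanger): Q = ṁ_c·Cp_c·(T_c,out − T_c,in)
ṁ_c = 411.41 / [1.71 × (57.8 − 28.2)] = 8.1281 kg/s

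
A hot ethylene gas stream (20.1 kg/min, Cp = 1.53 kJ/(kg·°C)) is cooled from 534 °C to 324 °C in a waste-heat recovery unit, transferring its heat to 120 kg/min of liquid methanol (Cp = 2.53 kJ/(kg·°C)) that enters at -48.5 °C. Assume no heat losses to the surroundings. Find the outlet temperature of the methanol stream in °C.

T_c,out = -27.2 °C

Heat released by hot stream: Q = 20.1 × 1.53 × (534 − 324) = 6458.1 kJ/min
Energy balance on cold side (adiabatic exchanger): Q = ṁ_c·Cp_c·(T_c,out − T_c,in)
T_c,out = -48.5 + 6458.1/(120 × 2.53) = -27.228 °C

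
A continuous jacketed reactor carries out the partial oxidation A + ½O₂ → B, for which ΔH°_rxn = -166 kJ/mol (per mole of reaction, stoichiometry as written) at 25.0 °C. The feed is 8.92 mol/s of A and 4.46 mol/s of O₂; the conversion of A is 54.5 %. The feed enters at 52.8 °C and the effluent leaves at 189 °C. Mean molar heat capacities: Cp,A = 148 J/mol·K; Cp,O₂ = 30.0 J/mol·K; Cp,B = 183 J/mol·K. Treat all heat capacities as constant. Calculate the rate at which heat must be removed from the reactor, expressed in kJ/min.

Extent of reaction ξ = 0.545 × 8.92 = 4.8614 mol/s
Reaction term: ξ·ΔH°_rxn = 4.8614 × -166 = -806.99 kJ/s
Sensible, feed 52.8→25 °C: -40.42 kJ/s
Outlet flows (mol/s): A 4.0586, O₂ 2.0293, B 4.8614
Sensible, products 25→189 °C: 254.39 kJ/s
Q = ΔH = -593.02 kJ/s = -593.02 kW
Heat removed = 35581 kJ/min

Q_out = 35600 kJ/min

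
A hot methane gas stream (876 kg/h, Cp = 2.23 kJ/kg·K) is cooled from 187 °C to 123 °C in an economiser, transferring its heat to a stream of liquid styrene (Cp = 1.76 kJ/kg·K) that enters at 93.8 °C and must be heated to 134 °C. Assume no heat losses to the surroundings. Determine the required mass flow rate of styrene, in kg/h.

ṁ_c = 1770 kg/h

Heat released by hot stream: Q = 876 × 2.23 × (187 − 123) = 125020 kJ/h
Energy balance on cold side (adiabatic exchanger): Q = ṁ_c·Cp_c·(T_c,out − T_c,in)
ṁ_c = 125020 / [1.76 × (134 − 93.8)] = 1767.1 kg/h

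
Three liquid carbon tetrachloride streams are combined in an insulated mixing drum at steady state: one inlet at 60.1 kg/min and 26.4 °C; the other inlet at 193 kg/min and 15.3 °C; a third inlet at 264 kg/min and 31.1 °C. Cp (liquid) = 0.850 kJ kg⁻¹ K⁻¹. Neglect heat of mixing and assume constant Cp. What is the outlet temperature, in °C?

T_out = 24.7 °C

No heat crosses the boundary, so H_out = H_in.
Σ ṁᵢCp,ᵢTᵢ = 60.1×0.850×26.4 + 193×0.850×15.3 + 264×0.850×31.1 = 10837
Σ ṁᵢCp,ᵢ = 60.1×0.850 + 193×0.850 + 264×0.850 = 439.53
T_out = 10837 / 439.53 = 24.657 °C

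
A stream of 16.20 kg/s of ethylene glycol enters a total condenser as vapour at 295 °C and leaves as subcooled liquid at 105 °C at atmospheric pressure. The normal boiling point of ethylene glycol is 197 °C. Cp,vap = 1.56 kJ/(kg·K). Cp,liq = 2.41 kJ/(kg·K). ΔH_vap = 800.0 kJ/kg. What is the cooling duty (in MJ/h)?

Q_c = 68500 MJ/h

vapour 295→197 °C: -152.88 kJ/kg
condensation at 197 °C: -800 kJ/kg
liquid 197→105 °C: -221.72 kJ/kg
Δh = -152.88 + -800 + -221.72 = -1174.6 kJ/kg
Q = ṁ·Δh = 16.20 kg/s × -1174.6 kJ/kg = -19029 kJ/s
|Q| = 19029 kW = 68503 MJ/h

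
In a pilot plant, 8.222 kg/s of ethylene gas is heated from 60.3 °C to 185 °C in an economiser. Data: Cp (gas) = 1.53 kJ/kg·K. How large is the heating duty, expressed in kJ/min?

Q = ṁ·Cp·ΔT = 8.222 × 1.53 × (185 − 60.3) = 1568.7 kJ/s
Heating duty = 94121 kJ/min

Q = 94100 kJ/min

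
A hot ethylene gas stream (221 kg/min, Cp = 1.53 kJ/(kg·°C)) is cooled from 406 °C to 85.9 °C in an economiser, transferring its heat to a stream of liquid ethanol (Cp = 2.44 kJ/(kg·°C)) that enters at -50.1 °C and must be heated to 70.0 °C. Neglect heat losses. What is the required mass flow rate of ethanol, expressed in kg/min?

Heat released by hot stream: Q = 221 × 1.53 × (406 − 85.9) = 108240 kJ/min
Energy balance on cold side (adiabatic exchanger): Q = ṁ_c·Cp_c·(T_c,out − T_c,in)
ṁ_c = 108240 / [2.44 × (70.0 − -50.1)] = 369.35 kg/min

ṁ_c = 369 kg/min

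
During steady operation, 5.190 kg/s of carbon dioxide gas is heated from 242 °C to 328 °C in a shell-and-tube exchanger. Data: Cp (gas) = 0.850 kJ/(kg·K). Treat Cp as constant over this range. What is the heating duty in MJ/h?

Q = ṁ·Cp·ΔT = 5.190 × 0.850 × (328 − 242) = 379.39 kJ/s
Heating duty = 1365.8 MJ/h

Q = 1370 MJ/h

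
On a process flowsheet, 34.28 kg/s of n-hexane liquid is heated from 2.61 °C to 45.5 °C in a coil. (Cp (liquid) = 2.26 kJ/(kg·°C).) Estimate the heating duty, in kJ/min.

Q = 199000 kJ/min

Q = ṁ·Cp·ΔT = 34.28 × 2.26 × (45.5 − 2.61) = 3322.8 kJ/s
Heating duty = 199370 kJ/min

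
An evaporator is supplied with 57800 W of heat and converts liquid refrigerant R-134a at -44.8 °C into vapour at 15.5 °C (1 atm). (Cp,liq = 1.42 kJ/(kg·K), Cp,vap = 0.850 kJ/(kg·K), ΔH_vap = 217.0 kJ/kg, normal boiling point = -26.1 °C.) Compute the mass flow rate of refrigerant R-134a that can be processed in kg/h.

Δh = 1.42×(-26.1−-44.8) + 217.0 + 0.850×(15.5−-26.1) = 278.91 kJ/kg
Q = 57800 W = 57.8 kJ/s = 208080 kJ/h
ṁ = Q/Δh = 208080 / 278.91 = 746.04 kg/h

ṁ = 746 kg/h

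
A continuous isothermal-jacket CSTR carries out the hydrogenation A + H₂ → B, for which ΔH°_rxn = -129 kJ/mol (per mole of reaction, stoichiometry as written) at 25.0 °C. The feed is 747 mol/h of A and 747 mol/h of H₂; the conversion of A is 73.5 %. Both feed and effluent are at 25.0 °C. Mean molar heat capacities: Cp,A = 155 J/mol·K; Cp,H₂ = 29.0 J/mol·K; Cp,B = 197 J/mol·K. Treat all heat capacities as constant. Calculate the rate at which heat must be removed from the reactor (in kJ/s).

Extent of reaction ξ = 0.735 × 747 = 549.04 mol/h
Reaction term: ξ·ΔH°_rxn = 549.04 × -129 = -70827 kJ/h
Q = ΔH = -70827 kJ/h = -19.674 kW
Heat removed = 19.674 kJ/s

Q_out = 19.7 kJ/s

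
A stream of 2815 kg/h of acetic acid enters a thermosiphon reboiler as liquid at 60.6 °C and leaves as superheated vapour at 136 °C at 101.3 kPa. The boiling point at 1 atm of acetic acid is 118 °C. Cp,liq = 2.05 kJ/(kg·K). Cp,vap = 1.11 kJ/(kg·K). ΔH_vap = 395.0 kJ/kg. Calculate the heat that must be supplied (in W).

liquid 60.6→118 °C: 117.67 kJ/kg
vaporisation at 118 °C: 395 kJ/kg
vapour 118→136 °C: 19.98 kJ/kg
Δh = 117.67 + 395 + 19.98 = 532.65 kJ/kg
Q = ṁ·Δh = 2815 kg/h × 532.65 kJ/kg = 1.4994e+06 kJ/h
|Q| = 416.5 kW = 416500 W

Q = 417000 W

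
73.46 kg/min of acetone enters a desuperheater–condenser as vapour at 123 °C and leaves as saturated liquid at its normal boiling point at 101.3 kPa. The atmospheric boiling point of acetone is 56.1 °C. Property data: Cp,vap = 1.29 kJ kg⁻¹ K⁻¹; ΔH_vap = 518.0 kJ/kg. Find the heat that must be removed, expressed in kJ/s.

Q_c = 740 kJ/s

vapour 123→56.1 °C: -86.301 kJ/kg
condensation at 56.1 °C: -518 kJ/kg
Δh = -86.301 + -518 = -604.3 kJ/kg
Q = ṁ·Δh = 73.46 kg/min × -604.3 kJ/kg = -44392 kJ/min
|Q| = 739.87 kW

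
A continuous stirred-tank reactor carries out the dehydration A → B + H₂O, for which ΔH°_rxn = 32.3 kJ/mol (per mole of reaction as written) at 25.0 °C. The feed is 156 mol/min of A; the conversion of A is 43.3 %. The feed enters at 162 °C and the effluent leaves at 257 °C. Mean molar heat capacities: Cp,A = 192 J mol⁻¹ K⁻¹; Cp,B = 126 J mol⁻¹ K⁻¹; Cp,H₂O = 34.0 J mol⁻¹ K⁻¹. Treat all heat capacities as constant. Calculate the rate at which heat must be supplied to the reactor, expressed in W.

Q_in = 75400 W

Extent of reaction ξ = 0.433 × 156 = 67.548 mol/min
Reaction term: ξ·ΔH°_rxn = 67.548 × 32.3 = 2181.8 kJ/min
Sensible, feed 162→25 °C: -4103.4 kJ/min
Outlet flows (mol/min): A 88.452, B 67.548, H₂O 67.548
Sensible, products 25→257 °C: 6447.4 kJ/min
Q = ΔH = 4525.8 kJ/min = 75.429 kW
Heat supplied = 75429 W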